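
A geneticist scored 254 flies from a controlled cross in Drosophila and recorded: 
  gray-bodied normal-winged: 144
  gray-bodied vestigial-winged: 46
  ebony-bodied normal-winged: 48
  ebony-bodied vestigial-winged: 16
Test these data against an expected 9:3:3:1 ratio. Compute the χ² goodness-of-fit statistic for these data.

0.068

Total ratio parts = 16. Expected numbers out of 254:
  gray-bodied normal-winged: 254 × 9/16 = 142.875
  gray-bodied vestigial-winged: 254 × 3/16 = 47.625
  ebony-bodied normal-winged: 254 × 3/16 = 47.625
  ebony-bodied vestigial-winged: 254 × 1/16 = 15.875
χ² = Σ (O − E)² / E
  gray-bodied normal-winged: (144 − 142.875)² / 142.875 = 0.0089
  gray-bodied vestigial-winged: (46 − 47.625)² / 47.625 = 0.0554
  ebony-bodied normal-winged: (48 − 47.625)² / 47.625 = 0.0030
  ebony-bodied vestigial-winged: (16 − 15.875)² / 15.875 = 0.0010
χ² = 0.0089 + 0.0554 + 0.0030 + 0.0010 = 0.0683 ≈ 0.068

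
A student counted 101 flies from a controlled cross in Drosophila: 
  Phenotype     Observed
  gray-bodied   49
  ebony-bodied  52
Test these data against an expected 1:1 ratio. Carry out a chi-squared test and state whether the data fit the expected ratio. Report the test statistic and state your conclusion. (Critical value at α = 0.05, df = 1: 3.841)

0.089; consistent

The 1:1 ratio has 2 parts, so with N = 101 the expected counts are:
  gray-bodied: 101 × 1/2 = 50.5
  ebony-bodied: 101 × 1/2 = 50.5
χ² = Σ (O − E)² / E
  gray-bodied: (49 − 50.5)² / 50.5 = 0.0446
  ebony-bodied: (52 − 50.5)² / 50.5 = 0.0446
χ² = 0.0446 + 0.0446 = 0.0892 ≈ 0.089
Degrees of freedom = 2 − 1 = 1; critical value at α = 0.05 is 3.841.
Since 0.089 < 3.841, we fail to reject the null hypothesis — the data are consistent with the 1:1 ratio.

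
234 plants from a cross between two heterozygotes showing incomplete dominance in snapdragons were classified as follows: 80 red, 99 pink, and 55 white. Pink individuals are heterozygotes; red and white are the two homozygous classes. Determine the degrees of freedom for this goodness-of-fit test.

With incomplete dominance, a heterozygote × heterozygote cross gives a 1:2:1 phenotypic ratio.
A goodness-of-fit test with 3 phenotype classes has df = 3 − 1 = 2.

2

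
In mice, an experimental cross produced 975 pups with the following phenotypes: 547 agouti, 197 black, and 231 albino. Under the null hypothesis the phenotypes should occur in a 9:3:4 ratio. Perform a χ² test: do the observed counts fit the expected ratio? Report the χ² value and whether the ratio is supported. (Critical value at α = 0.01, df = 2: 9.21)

The 9:3:4 ratio has 16 parts, so with N = 975 the expected counts are:
  agouti: 975 × 9/16 = 548.4375
  black: 975 × 3/16 = 182.8125
  albino: 975 × 4/16 = 243.75
χ² = Σ (O − E)² / E
  agouti: (547 − 548.4375)² / 548.4375 = 0.0038
  black: (197 − 182.8125)² / 182.8125 = 1.1010
  albino: (231 − 243.75)² / 243.75 = 0.6669
χ² = 0.0038 + 1.1010 + 0.6669 = 1.7717 ≈ 1.772
Degrees of freedom = 3 − 1 = 2; critical value at α = 0.01 is 9.21.
Since 1.772 < 9.21, we fail to reject the null hypothesis — the data are consistent with the 9:3:4 ratio.

1.772; consistent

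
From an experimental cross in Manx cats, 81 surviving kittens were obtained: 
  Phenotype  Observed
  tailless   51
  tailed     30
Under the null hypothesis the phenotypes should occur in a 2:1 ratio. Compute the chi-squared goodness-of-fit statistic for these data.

0.500

Total ratio parts = 3. Expected numbers out of 81:
  tailless: 81 × 2/3 = 54
  tailed: 81 × 1/3 = 27
χ² = Σ (O − E)² / E
  tailless: (51 − 54)² / 54 = 0.1667
  tailed: (30 − 27)² / 27 = 0.3333
χ² = 0.1667 + 0.3333 = 0.500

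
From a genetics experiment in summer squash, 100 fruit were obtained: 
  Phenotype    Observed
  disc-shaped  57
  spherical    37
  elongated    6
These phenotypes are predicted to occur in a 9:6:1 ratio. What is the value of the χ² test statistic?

The 9:6:1 ratio has 16 parts, so with N = 100 the expected counts are:
  disc-shaped: 100 × 9/16 = 56.25
  spherical: 100 × 6/16 = 37.5
  elongated: 100 × 1/16 = 6.25
χ² = Σ (O − E)² / E
  disc-shaped: (57 − 56.25)² / 56.25 = 0.0100
  spherical: (37 − 37.5)² / 37.5 = 0.0067
  elongated: (6 − 6.25)² / 6.25 = 0.0100
χ² = 0.0100 + 0.0067 + 0.0100 = 0.0267 ≈ 0.027

0.027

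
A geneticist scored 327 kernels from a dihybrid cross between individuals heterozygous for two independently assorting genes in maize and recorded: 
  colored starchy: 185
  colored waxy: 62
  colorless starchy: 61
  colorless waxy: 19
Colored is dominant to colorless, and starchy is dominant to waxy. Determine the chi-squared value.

A dihybrid F₂ with independent assortment and complete dominance at both loci gives a 9:3:3:1 phenotypic ratio.
Total ratio parts = 16. Expected numbers out of 327:
  colored starchy: 327 × 9/16 = 183.9375
  colored waxy: 327 × 3/16 = 61.3125
  colorless starchy: 327 × 3/16 = 61.3125
  colorless waxy: 327 × 1/16 = 20.4375
χ² = Σ (O − E)² / E
  colored starchy: (185 − 183.9375)² / 183.9375 = 0.0061
  colored waxy: (62 − 61.3125)² / 61.3125 = 0.0077
  colorless starchy: (61 − 61.3125)² / 61.3125 = 0.0016
  colorless waxy: (19 − 20.4375)² / 20.4375 = 0.1011
χ² = 0.0061 + 0.0077 + 0.0016 + 0.1011 = 0.1165 ≈ 0.117

0.117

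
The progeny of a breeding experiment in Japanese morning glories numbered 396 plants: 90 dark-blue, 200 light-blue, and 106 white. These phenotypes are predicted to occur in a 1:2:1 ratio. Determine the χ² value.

1.333

Total ratio parts = 4. Expected numbers out of 396:
  dark-blue: 396 × 1/4 = 99
  light-blue: 396 × 2/4 = 198
  white: 396 × 1/4 = 99
χ² = Σ (O − E)² / E
  dark-blue: (90 − 99)² / 99 = 0.8182
  light-blue: (200 − 198)² / 198 = 0.0202
  white: (106 − 99)² / 99 = 0.4949
χ² = 0.8182 + 0.0202 + 0.4949 = 1.3333 ≈ 1.333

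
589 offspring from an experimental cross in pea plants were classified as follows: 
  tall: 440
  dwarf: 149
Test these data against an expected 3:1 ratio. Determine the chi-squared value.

Expected counts for N = 589 under a 3:1 ratio (total parts = 4):
  tall: 589 × 3/4 = 441.75
  dwarf: 589 × 1/4 = 147.25
χ² = Σ (O − E)² / E
  tall: (440 − 441.75)² / 441.75 = 0.0069
  dwarf: (149 − 147.25)² / 147.25 = 0.0208
χ² = 0.0069 + 0.0208 = 0.0277 ≈ 0.028

0.028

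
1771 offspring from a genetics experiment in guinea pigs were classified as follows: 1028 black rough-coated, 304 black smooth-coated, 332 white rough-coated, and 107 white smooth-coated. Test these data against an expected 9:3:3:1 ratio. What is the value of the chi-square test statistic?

3.510

The 9:3:3:1 ratio has 16 parts, so with N = 1771 the expected counts are:
  black rough-coated: 1771 × 9/16 = 996.1875
  black smooth-coated: 1771 × 3/16 = 332.0625
  white rough-coated: 1771 × 3/16 = 332.0625
  white smooth-coated: 1771 × 1/16 = 110.6875
χ² = Σ (O − E)² / E
  black rough-coated: (1028 − 996.1875)² / 996.1875 = 1.0159
  black smooth-coated: (304 − 332.0625)² / 332.0625 = 2.3716
  white rough-coated: (332 − 332.0625)² / 332.0625 = 0.0000
  white smooth-coated: (107 − 110.6875)² / 110.6875 = 0.1228
χ² = 1.0159 + 2.3716 + 0.0000 + 0.1228 = 3.5103 ≈ 3.510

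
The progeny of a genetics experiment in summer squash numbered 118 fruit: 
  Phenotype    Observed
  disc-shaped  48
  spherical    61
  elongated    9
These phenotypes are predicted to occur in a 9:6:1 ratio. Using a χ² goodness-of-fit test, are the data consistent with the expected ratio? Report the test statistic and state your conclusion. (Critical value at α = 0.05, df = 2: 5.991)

11.785; not consistent

The 9:6:1 ratio has 16 parts, so with N = 118 the expected counts are:
  disc-shaped: 118 × 9/16 = 66.375
  spherical: 118 × 6/16 = 44.25
  elongated: 118 × 1/16 = 7.375
χ² = Σ (O − E)² / E
  disc-shaped: (48 − 66.375)² / 66.375 = 5.0869
  spherical: (61 − 44.25)² / 44.25 = 6.3404
  elongated: (9 − 7.375)² / 7.375 = 0.3581
χ² = 5.0869 + 6.3404 + 0.3581 = 11.7854 ≈ 11.785
Degrees of freedom = 3 − 1 = 2; critical value at α = 0.05 is 5.991.
Since 11.785 > 5.991, we reject the null hypothesis — the data do not fit the 9:6:1 ratio.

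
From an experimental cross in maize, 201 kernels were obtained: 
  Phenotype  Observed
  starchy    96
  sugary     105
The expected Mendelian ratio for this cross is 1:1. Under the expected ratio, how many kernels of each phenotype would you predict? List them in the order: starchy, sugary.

The 1:1 ratio has 2 parts, so with N = 201 the expected counts are:
  starchy: 201 × 1/2 = 100.5
  sugary: 201 × 1/2 = 100.5

100.5, 100.5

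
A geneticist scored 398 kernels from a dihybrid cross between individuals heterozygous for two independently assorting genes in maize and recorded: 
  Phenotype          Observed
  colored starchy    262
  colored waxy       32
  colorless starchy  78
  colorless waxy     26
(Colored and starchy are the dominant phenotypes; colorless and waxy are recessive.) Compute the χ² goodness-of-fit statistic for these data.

31.043

A dihybrid F₂ with independent assortment and complete dominance at both loci gives a 9:3:3:1 phenotypic ratio.
Under the 9:3:3:1 hypothesis (Σ ratio = 16, N = 398):
  colored starchy: 398 × 9/16 = 223.875
  colored waxy: 398 × 3/16 = 74.625
  colorless starchy: 398 × 3/16 = 74.625
  colorless waxy: 398 × 1/16 = 24.875
χ² = Σ (O − E)² / E
  colored starchy: (262 − 223.875)² / 223.875 = 6.4925
  colored waxy: (32 − 74.625)² / 74.625 = 24.3469
  colorless starchy: (78 − 74.625)² / 74.625 = 0.1526
  colorless waxy: (26 − 24.875)² / 24.875 = 0.0509
χ² = 6.4925 + 24.3469 + 0.1526 + 0.0509 = 31.0429 ≈ 31.043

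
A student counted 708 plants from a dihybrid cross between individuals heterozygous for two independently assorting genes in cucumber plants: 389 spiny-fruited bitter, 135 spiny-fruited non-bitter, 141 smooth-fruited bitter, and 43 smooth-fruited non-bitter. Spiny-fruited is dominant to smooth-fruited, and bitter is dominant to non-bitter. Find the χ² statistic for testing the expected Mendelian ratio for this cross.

A dihybrid F₂ with independent assortment and complete dominance at both loci gives a 9:3:3:1 phenotypic ratio.
Expected counts for N = 708 under a 9:3:3:1 ratio (total parts = 16):
  spiny-fruited bitter: 708 × 9/16 = 398.25
  spiny-fruited non-bitter: 708 × 3/16 = 132.75
  smooth-fruited bitter: 708 × 3/16 = 132.75
  smooth-fruited non-bitter: 708 × 1/16 = 44.25
χ² = Σ (O − E)² / E
  spiny-fruited bitter: (389 − 398.25)² / 398.25 = 0.2148
  spiny-fruited non-bitter: (135 − 132.75)² / 132.75 = 0.0381
  smooth-fruited bitter: (141 − 132.75)² / 132.75 = 0.5127
  smooth-fruited non-bitter: (43 − 44.25)² / 44.25 = 0.0353
χ² = 0.2148 + 0.0381 + 0.5127 + 0.0353 = 0.8009 ≈ 0.801

0.801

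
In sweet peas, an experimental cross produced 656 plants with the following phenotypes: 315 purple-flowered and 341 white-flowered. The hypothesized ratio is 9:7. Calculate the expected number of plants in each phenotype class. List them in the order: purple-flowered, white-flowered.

Expected counts for N = 656 under a 9:7 ratio (total parts = 16):
  purple-flowered: 656 × 9/16 = 369
  white-flowered: 656 × 7/16 = 287

369, 287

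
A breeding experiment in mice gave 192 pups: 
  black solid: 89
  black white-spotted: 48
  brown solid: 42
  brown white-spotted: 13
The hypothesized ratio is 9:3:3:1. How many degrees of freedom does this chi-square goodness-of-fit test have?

A goodness-of-fit test with 4 phenotype classes has df = 4 − 1 = 3.

3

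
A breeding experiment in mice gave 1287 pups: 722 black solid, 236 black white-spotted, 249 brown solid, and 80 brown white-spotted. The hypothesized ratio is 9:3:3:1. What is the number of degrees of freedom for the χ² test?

3

A goodness-of-fit test with 4 phenotype classes has df = 4 − 1 = 3.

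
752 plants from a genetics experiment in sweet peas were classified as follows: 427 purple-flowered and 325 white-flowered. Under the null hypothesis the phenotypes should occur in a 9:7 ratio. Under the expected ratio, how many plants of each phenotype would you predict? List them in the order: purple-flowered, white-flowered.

Total ratio parts = 16. Expected numbers out of 752:
  purple-flowered: 752 × 9/16 = 423
  white-flowered: 752 × 7/16 = 329

423, 329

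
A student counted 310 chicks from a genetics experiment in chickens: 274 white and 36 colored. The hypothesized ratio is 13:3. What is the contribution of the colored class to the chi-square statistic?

Expected counts for N = 310 under a 13:3 ratio (total parts = 16):
  white: 310 × 13/16 = 251.875
  colored: 310 × 3/16 = 58.125
Contribution of colored: (36 − 58.125)² / 58.125 = 8.4218

8.422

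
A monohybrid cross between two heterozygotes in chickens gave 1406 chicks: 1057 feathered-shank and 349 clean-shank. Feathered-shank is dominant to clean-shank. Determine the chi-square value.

For a monohybrid cross between heterozygotes with complete dominance, the expected phenotypic ratio is 3:1.
Total ratio parts = 4. Expected numbers out of 1406:
  feathered-shank: 1406 × 3/4 = 1054.5
  clean-shank: 1406 × 1/4 = 351.5
χ² = Σ (O − E)² / E
  feathered-shank: (1057 − 1054.5)² / 1054.5 = 0.0059
  clean-shank: (349 − 351.5)² / 351.5 = 0.0178
χ² = 0.0059 + 0.0178 = 0.0237 ≈ 0.024

0.024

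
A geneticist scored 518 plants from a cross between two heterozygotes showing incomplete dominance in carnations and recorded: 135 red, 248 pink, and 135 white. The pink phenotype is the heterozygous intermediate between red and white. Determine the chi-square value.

With incomplete dominance, a heterozygote × heterozygote cross gives a 1:2:1 phenotypic ratio.
Expected counts for N = 518 under a 1:2:1 ratio (total parts = 4):
  red: 518 × 1/4 = 129.5
  pink: 518 × 2/4 = 259
  white: 518 × 1/4 = 129.5
χ² = Σ (O − E)² / E
  red: (135 − 129.5)² / 129.5 = 0.2336
  pink: (248 − 259)² / 259 = 0.4672
  white: (135 − 129.5)² / 129.5 = 0.2336
χ² = 0.2336 + 0.4672 + 0.2336 = 0.9344 ≈ 0.934

0.934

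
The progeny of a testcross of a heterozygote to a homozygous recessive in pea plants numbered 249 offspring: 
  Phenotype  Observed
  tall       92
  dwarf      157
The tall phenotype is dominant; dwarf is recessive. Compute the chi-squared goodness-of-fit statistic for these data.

16.968

A testcross of a heterozygote (Aa × aa) gives a 1:1 phenotypic ratio.
The 1:1 ratio has 2 parts, so with N = 249 the expected counts are:
  tall: 249 × 1/2 = 124.5
  dwarf: 249 × 1/2 = 124.5
χ² = Σ (O − E)² / E
  tall: (92 − 124.5)² / 124.5 = 8.4839
  dwarf: (157 − 124.5)² / 124.5 = 8.4839
χ² = 8.4839 + 8.4839 = 16.9678 ≈ 16.968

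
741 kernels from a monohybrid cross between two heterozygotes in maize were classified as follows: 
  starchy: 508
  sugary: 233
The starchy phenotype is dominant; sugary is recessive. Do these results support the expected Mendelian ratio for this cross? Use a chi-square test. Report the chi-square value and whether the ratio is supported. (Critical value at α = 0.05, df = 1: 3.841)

16.411; not consistent

For a monohybrid cross between heterozygotes with complete dominance, the expected phenotypic ratio is 3:1.
Under the 3:1 hypothesis (Σ ratio = 4, N = 741):
  starchy: 741 × 3/4 = 555.75
  sugary: 741 × 1/4 = 185.25
χ² = Σ (O − E)² / E
  starchy: (508 − 555.75)² / 555.75 = 4.1027
  sugary: (233 − 185.25)² / 185.25 = 12.3080
χ² = 4.1027 + 12.3080 = 16.4107 ≈ 16.411
Degrees of freedom = 2 − 1 = 1; critical value at α = 0.05 is 3.841.
Since 16.411 > 3.841, we reject the null hypothesis — the data do not fit the 3:1 ratio.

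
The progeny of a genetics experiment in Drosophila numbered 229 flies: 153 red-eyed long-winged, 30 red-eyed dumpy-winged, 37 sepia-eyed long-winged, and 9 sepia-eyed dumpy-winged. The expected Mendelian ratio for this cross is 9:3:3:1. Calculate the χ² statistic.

Under the 9:3:3:1 hypothesis (Σ ratio = 16, N = 229):
  red-eyed long-winged: 229 × 9/16 = 128.8125
  red-eyed dumpy-winged: 229 × 3/16 = 42.9375
  sepia-eyed long-winged: 229 × 3/16 = 42.9375
  sepia-eyed dumpy-winged: 229 × 1/16 = 14.3125
χ² = Σ (O − E)² / E
  red-eyed long-winged: (153 − 128.8125)² / 128.8125 = 4.5418
  red-eyed dumpy-winged: (30 − 42.9375)² / 42.9375 = 3.8982
  sepia-eyed long-winged: (37 − 42.9375)² / 42.9375 = 0.8211
  sepia-eyed dumpy-winged: (9 − 14.3125)² / 14.3125 = 1.9719
χ² = 4.5418 + 3.8982 + 0.8211 + 1.9719 = 11.233

11.233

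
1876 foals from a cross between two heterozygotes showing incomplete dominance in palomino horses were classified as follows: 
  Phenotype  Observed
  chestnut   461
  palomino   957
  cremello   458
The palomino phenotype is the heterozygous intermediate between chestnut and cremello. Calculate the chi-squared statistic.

0.779

With incomplete dominance, a heterozygote × heterozygote cross gives a 1:2:1 phenotypic ratio.
Under the 1:2:1 hypothesis (Σ ratio = 4, N = 1876):
  chestnut: 1876 × 1/4 = 469
  palomino: 1876 × 2/4 = 938
  cremello: 1876 × 1/4 = 469
χ² = Σ (O − E)² / E
  chestnut: (461 − 469)² / 469 = 0.1365
  palomino: (957 − 938)² / 938 = 0.3849
  cremello: (458 − 469)² / 469 = 0.2580
χ² = 0.1365 + 0.3849 + 0.2580 = 0.7794 ≈ 0.779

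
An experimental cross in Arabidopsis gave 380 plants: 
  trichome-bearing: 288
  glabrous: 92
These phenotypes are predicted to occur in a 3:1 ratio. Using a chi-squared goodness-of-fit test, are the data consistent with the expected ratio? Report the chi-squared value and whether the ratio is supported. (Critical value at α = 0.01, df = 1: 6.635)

Under the 3:1 hypothesis (Σ ratio = 4, N = 380):
  trichome-bearing: 380 × 3/4 = 285
  glabrous: 380 × 1/4 = 95
χ² = Σ (O − E)² / E
  trichome-bearing: (288 − 285)² / 285 = 0.0316
  glabrous: (92 − 95)² / 95 = 0.0947
χ² = 0.0316 + 0.0947 = 0.1263 ≈ 0.126
Degrees of freedom = 2 − 1 = 1; critical value at α = 0.01 is 6.635.
Since 0.126 < 6.635, we fail to reject the null hypothesis — the data are consistent with the 3:1 ratio.

0.126; consistent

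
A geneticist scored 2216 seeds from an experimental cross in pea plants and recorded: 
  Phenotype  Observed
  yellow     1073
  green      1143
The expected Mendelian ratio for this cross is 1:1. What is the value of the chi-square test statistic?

2.211

Total ratio parts = 2. Expected numbers out of 2216:
  yellow: 2216 × 1/2 = 1108
  green: 2216 × 1/2 = 1108
χ² = Σ (O − E)² / E
  yellow: (1073 − 1108)² / 1108 = 1.1056
  green: (1143 − 1108)² / 1108 = 1.1056
χ² = 1.1056 + 1.1056 = 2.2112 ≈ 2.211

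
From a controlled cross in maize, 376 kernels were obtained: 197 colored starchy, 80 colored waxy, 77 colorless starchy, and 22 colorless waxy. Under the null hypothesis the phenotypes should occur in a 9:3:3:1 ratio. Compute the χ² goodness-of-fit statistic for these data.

Under the 9:3:3:1 hypothesis (Σ ratio = 16, N = 376):
  colored starchy: 376 × 9/16 = 211.5
  colored waxy: 376 × 3/16 = 70.5
  colorless starchy: 376 × 3/16 = 70.5
  colorless waxy: 376 × 1/16 = 23.5
χ² = Σ (O − E)² / E
  colored starchy: (197 − 211.5)² / 211.5 = 0.9941
  colored waxy: (80 − 70.5)² / 70.5 = 1.2801
  colorless starchy: (77 − 70.5)² / 70.5 = 0.5993
  colorless waxy: (22 − 23.5)² / 23.5 = 0.0957
χ² = 0.9941 + 1.2801 + 0.5993 + 0.0957 = 2.9692 ≈ 2.969

2.969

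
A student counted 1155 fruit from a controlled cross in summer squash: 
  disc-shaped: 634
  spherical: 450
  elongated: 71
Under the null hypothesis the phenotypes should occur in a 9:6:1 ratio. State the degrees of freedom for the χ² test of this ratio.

2

A goodness-of-fit test with 3 phenotype classes has df = 3 − 1 = 2.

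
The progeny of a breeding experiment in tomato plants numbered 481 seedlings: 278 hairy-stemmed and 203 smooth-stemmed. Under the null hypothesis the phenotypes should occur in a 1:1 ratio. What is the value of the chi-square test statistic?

Expected counts for N = 481 under a 1:1 ratio (total parts = 2):
  hairy-stemmed: 481 × 1/2 = 240.5
  smooth-stemmed: 481 × 1/2 = 240.5
χ² = Σ (O − E)² / E
  hairy-stemmed: (278 − 240.5)² / 240.5 = 5.8472
  smooth-stemmed: (203 − 240.5)² / 240.5 = 5.8472
χ² = 5.8472 + 5.8472 = 11.6944 ≈ 11.694

11.694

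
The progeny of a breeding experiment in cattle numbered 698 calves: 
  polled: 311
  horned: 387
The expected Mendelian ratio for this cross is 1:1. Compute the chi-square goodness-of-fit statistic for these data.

Total ratio parts = 2. Expected numbers out of 698:
  polled: 698 × 1/2 = 349
  horned: 698 × 1/2 = 349
χ² = Σ (O − E)² / E
  polled: (311 − 349)² / 349 = 4.1375
  horned: (387 − 349)² / 349 = 4.1375
χ² = 4.1375 + 4.1375 = 8.275

8.275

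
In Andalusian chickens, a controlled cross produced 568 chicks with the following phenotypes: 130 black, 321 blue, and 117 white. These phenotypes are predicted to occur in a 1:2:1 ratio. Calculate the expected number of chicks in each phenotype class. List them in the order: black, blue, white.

Under the 1:2:1 hypothesis (Σ ratio = 4, N = 568):
  black: 568 × 1/4 = 142
  blue: 568 × 2/4 = 284
  white: 568 × 1/4 = 142

142, 284, 142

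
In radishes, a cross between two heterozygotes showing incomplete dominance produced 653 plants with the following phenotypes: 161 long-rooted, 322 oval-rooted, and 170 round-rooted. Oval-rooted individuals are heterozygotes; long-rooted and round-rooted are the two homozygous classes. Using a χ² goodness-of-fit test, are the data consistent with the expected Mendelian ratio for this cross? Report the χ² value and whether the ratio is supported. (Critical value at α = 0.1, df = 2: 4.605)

With incomplete dominance, a heterozygote × heterozygote cross gives a 1:2:1 phenotypic ratio.
Total ratio parts = 4. Expected numbers out of 653:
  long-rooted: 653 × 1/4 = 163.25
  oval-rooted: 653 × 2/4 = 326.5
  round-rooted: 653 × 1/4 = 163.25
χ² = Σ (O − E)² / E
  long-rooted: (161 − 163.25)² / 163.25 = 0.0310
  oval-rooted: (322 − 326.5)² / 326.5 = 0.0620
  round-rooted: (170 − 163.25)² / 163.25 = 0.2791
χ² = 0.0310 + 0.0620 + 0.2791 = 0.3721 ≈ 0.372
Degrees of freedom = 3 − 1 = 2; critical value at α = 0.1 is 4.605.
Since 0.372 < 4.605, we fail to reject the null hypothesis — the data are consistent with the 1:2:1 ratio.

0.372; consistent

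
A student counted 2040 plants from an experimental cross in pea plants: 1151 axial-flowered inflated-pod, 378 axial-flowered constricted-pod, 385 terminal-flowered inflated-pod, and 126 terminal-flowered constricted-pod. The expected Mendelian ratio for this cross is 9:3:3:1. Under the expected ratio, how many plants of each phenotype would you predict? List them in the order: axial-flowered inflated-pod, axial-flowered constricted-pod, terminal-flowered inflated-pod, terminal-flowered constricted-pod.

Total ratio parts = 16. Expected numbers out of 2040:
  axial-flowered inflated-pod: 2040 × 9/16 = 1147.5
  axial-flowered constricted-pod: 2040 × 3/16 = 382.5
  terminal-flowered inflated-pod: 2040 × 3/16 = 382.5
  terminal-flowered constricted-pod: 2040 × 1/16 = 127.5

1147.5, 382.5, 382.5, 127.5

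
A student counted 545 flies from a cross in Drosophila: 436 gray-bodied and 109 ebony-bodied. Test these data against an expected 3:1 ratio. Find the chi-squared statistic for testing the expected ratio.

7.267

Total ratio parts = 4. Expected numbers out of 545:
  gray-bodied: 545 × 3/4 = 408.75
  ebony-bodied: 545 × 1/4 = 136.25
χ² = Σ (O − E)² / E
  gray-bodied: (436 − 408.75)² / 408.75 = 1.8167
  ebony-bodied: (109 − 136.25)² / 136.25 = 5.4500
χ² = 1.8167 + 5.4500 = 7.2667 ≈ 7.267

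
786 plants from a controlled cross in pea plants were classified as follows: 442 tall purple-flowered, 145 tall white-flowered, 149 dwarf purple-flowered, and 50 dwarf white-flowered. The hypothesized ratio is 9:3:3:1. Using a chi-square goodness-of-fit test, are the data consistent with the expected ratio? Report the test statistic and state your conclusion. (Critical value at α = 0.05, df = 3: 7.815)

0.072; consistent

Expected counts for N = 786 under a 9:3:3:1 ratio (total parts = 16):
  tall purple-flowered: 786 × 9/16 = 442.125
  tall white-flowered: 786 × 3/16 = 147.375
  dwarf purple-flowered: 786 × 3/16 = 147.375
  dwarf white-flowered: 786 × 1/16 = 49.125
χ² = Σ (O − E)² / E
  tall purple-flowered: (442 − 442.125)² / 442.125 = 0.0000
  tall white-flowered: (145 − 147.375)² / 147.375 = 0.0383
  dwarf purple-flowered: (149 − 147.375)² / 147.375 = 0.0179
  dwarf white-flowered: (50 − 49.125)² / 49.125 = 0.0156
χ² = 0.0000 + 0.0383 + 0.0179 + 0.0156 = 0.0718 ≈ 0.072
Degrees of freedom = 4 − 1 = 3; critical value at α = 0.05 is 7.815.
Since 0.072 < 7.815, we fail to reject the null hypothesis — the data are consistent with the 9:3:3:1 ratio.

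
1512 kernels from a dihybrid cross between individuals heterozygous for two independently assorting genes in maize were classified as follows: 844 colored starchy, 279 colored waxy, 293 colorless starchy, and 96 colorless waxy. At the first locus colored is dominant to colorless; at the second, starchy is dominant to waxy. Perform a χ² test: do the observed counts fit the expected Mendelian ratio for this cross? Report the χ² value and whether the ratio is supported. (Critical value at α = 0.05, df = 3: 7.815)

0.463; consistent

A dihybrid F₂ with independent assortment and complete dominance at both loci gives a 9:3:3:1 phenotypic ratio.
Total ratio parts = 16. Expected numbers out of 1512:
  colored starchy: 1512 × 9/16 = 850.5
  colored waxy: 1512 × 3/16 = 283.5
  colorless starchy: 1512 × 3/16 = 283.5
  colorless waxy: 1512 × 1/16 = 94.5
χ² = Σ (O − E)² / E
  colored starchy: (844 − 850.5)² / 850.5 = 0.0497
  colored waxy: (279 − 283.5)² / 283.5 = 0.0714
  colorless starchy: (293 − 283.5)² / 283.5 = 0.3183
  colorless waxy: (96 − 94.5)² / 94.5 = 0.0238
χ² = 0.0497 + 0.0714 + 0.3183 + 0.0238 = 0.4632 ≈ 0.463
Degrees of freedom = 4 − 1 = 3; critical value at α = 0.05 is 7.815.
Since 0.463 < 7.815, we fail to reject the null hypothesis — the data are consistent with the 9:3:3:1 ratio.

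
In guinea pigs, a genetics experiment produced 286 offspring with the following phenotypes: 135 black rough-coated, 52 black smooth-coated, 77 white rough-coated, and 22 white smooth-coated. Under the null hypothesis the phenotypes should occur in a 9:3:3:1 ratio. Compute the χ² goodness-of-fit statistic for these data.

15.352

Total ratio parts = 16. Expected numbers out of 286:
  black rough-coated: 286 × 9/16 = 160.875
  black smooth-coated: 286 × 3/16 = 53.625
  white rough-coated: 286 × 3/16 = 53.625
  white smooth-coated: 286 × 1/16 = 17.875
χ² = Σ (O − E)² / E
  black rough-coated: (135 − 160.875)² / 160.875 = 4.1617
  black smooth-coated: (52 − 53.625)² / 53.625 = 0.0492
  white rough-coated: (77 − 53.625)² / 53.625 = 10.1891
  white smooth-coated: (22 − 17.875)² / 17.875 = 0.9519
χ² = 4.1617 + 0.0492 + 10.1891 + 0.9519 = 15.3519 ≈ 15.352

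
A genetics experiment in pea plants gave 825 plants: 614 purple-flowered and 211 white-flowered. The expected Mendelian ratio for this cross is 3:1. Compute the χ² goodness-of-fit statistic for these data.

Expected counts for N = 825 under a 3:1 ratio (total parts = 4):
  purple-flowered: 825 × 3/4 = 618.75
  white-flowered: 825 × 1/4 = 206.25
χ² = Σ (O − E)² / E
  purple-flowered: (614 − 618.75)² / 618.75 = 0.0365
  white-flowered: (211 − 206.25)² / 206.25 = 0.1094
χ² = 0.0365 + 0.1094 = 0.1459 ≈ 0.146

0.146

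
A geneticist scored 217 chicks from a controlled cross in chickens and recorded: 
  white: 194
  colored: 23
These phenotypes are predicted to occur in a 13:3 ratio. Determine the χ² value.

Total ratio parts = 16. Expected numbers out of 217:
  white: 217 × 13/16 = 176.3125
  colored: 217 × 3/16 = 40.6875
χ² = Σ (O − E)² / E
  white: (194 − 176.3125)² / 176.3125 = 1.7744
  colored: (23 − 40.6875)² / 40.6875 = 7.6890
χ² = 1.7744 + 7.6890 = 9.4634 ≈ 9.463

9.463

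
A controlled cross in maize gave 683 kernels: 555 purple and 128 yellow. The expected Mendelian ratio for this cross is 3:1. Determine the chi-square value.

Under the 3:1 hypothesis (Σ ratio = 4, N = 683):
  purple: 683 × 3/4 = 512.25
  yellow: 683 × 1/4 = 170.75
χ² = Σ (O − E)² / E
  purple: (555 − 512.25)² / 512.25 = 3.5677
  yellow: (128 − 170.75)² / 170.75 = 10.7031
χ² = 3.5677 + 10.7031 = 14.2708 ≈ 14.271

14.271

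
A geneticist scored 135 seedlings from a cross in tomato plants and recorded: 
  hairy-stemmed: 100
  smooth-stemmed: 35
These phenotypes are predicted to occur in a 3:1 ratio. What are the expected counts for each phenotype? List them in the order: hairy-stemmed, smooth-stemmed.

Expected counts for N = 135 under a 3:1 ratio (total parts = 4):
  hairy-stemmed: 135 × 3/4 = 101.25
  smooth-stemmed: 135 × 1/4 = 33.75

101.25, 33.75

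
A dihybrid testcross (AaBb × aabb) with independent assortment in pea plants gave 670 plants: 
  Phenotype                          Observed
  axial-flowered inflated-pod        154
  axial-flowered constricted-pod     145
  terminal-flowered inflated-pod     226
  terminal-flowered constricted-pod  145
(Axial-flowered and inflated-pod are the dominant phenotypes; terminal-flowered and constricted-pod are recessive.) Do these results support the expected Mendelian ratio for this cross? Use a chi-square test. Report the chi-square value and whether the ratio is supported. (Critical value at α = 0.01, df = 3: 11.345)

27.564; not consistent

A dihybrid testcross with independent assortment gives a 1:1:1:1 ratio.
Expected counts for N = 670 under a 1:1:1:1 ratio (total parts = 4):
  axial-flowered inflated-pod: 670 × 1/4 = 167.5
  axial-flowered constricted-pod: 670 × 1/4 = 167.5
  terminal-flowered inflated-pod: 670 × 1/4 = 167.5
  terminal-flowered constricted-pod: 670 × 1/4 = 167.5
χ² = Σ (O − E)² / E
  axial-flowered inflated-pod: (154 − 167.5)² / 167.5 = 1.0881
  axial-flowered constricted-pod: (145 − 167.5)² / 167.5 = 3.0224
  terminal-flowered inflated-pod: (226 − 167.5)² / 167.5 = 20.4313
  terminal-flowered constricted-pod: (145 − 167.5)² / 167.5 = 3.0224
χ² = 1.0881 + 3.0224 + 20.4313 + 3.0224 = 27.5642 ≈ 27.564
Degrees of freedom = 4 − 1 = 3; critical value at α = 0.01 is 11.345.
Since 27.564 > 11.345, we reject the null hypothesis — the data do not fit the 1:1:1:1 ratio.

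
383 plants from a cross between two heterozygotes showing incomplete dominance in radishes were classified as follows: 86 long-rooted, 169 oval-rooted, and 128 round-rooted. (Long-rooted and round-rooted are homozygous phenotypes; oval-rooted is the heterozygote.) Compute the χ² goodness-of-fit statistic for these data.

14.499

With incomplete dominance, a heterozygote × heterozygote cross gives a 1:2:1 phenotypic ratio.
Expected counts for N = 383 under a 1:2:1 ratio (total parts = 4):
  long-rooted: 383 × 1/4 = 95.75
  oval-rooted: 383 × 2/4 = 191.5
  round-rooted: 383 × 1/4 = 95.75
χ² = Σ (O − E)² / E
  long-rooted: (86 − 95.75)² / 95.75 = 0.9928
  oval-rooted: (169 − 191.5)² / 191.5 = 2.6436
  round-rooted: (128 − 95.75)² / 95.75 = 10.8623
χ² = 0.9928 + 2.6436 + 10.8623 = 14.4987 ≈ 14.499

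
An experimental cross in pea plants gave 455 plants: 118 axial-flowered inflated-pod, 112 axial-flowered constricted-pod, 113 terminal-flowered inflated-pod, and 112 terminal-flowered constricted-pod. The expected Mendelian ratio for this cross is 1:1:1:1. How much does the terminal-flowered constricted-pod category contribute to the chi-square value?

0.027

The 1:1:1:1 ratio has 4 parts, so with N = 455 the expected counts are:
  axial-flowered inflated-pod: 455 × 1/4 = 113.75
  axial-flowered constricted-pod: 455 × 1/4 = 113.75
  terminal-flowered inflated-pod: 455 × 1/4 = 113.75
  terminal-flowered constricted-pod: 455 × 1/4 = 113.75
Contribution of terminal-flowered constricted-pod: (112 − 113.75)² / 113.75 = 0.0269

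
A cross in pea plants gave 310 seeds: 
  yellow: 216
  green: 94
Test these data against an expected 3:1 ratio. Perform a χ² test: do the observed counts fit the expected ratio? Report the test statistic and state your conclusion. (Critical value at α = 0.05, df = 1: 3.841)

4.684; not consistent

Total ratio parts = 4. Expected numbers out of 310:
  yellow: 310 × 3/4 = 232.5
  green: 310 × 1/4 = 77.5
χ² = Σ (O − E)² / E
  yellow: (216 − 232.5)² / 232.5 = 1.1710
  green: (94 − 77.5)² / 77.5 = 3.5129
χ² = 1.1710 + 3.5129 = 4.6839 ≈ 4.684
Degrees of freedom = 2 − 1 = 1; critical value at α = 0.05 is 3.841.
Since 4.684 > 3.841, we reject the null hypothesis — the data do not fit the 3:1 ratio.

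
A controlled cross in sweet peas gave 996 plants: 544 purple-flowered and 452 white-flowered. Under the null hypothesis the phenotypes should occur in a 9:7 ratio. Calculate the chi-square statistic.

1.077

The 9:7 ratio has 16 parts, so with N = 996 the expected counts are:
  purple-flowered: 996 × 9/16 = 560.25
  white-flowered: 996 × 7/16 = 435.75
χ² = Σ (O − E)² / E
  purple-flowered: (544 − 560.25)² / 560.25 = 0.4713
  white-flowered: (452 − 435.75)² / 435.75 = 0.6060
χ² = 0.4713 + 0.6060 = 1.0773 ≈ 1.077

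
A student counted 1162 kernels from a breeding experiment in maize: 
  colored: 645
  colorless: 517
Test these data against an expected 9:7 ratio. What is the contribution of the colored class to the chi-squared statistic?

Under the 9:7 hypothesis (Σ ratio = 16, N = 1162):
  colored: 1162 × 9/16 = 653.625
  colorless: 1162 × 7/16 = 508.375
Contribution of colored: (645 − 653.625)² / 653.625 = 0.1138

0.114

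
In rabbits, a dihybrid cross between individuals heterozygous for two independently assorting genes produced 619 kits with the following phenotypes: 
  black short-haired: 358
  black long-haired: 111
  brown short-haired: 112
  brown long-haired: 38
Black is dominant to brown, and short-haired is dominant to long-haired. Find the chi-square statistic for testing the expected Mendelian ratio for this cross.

A dihybrid F₂ with independent assortment and complete dominance at both loci gives a 9:3:3:1 phenotypic ratio.
The 9:3:3:1 ratio has 16 parts, so with N = 619 the expected counts are:
  black short-haired: 619 × 9/16 = 348.1875
  black long-haired: 619 × 3/16 = 116.0625
  brown short-haired: 619 × 3/16 = 116.0625
  brown long-haired: 619 × 1/16 = 38.6875
χ² = Σ (O − E)² / E
  black short-haired: (358 − 348.1875)² / 348.1875 = 0.2765
  black long-haired: (111 − 116.0625)² / 116.0625 = 0.2208
  brown short-haired: (112 − 116.0625)² / 116.0625 = 0.1422
  brown long-haired: (38 − 38.6875)² / 38.6875 = 0.0122
χ² = 0.2765 + 0.2208 + 0.1422 + 0.0122 = 0.6517 ≈ 0.652

0.652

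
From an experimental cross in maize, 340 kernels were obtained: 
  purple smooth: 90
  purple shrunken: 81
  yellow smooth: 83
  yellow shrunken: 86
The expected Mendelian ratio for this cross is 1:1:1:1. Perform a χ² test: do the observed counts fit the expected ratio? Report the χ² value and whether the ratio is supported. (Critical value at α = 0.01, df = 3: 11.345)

0.541; consistent

The 1:1:1:1 ratio has 4 parts, so with N = 340 the expected counts are:
  purple smooth: 340 × 1/4 = 85
  purple shrunken: 340 × 1/4 = 85
  yellow smooth: 340 × 1/4 = 85
  yellow shrunken: 340 × 1/4 = 85
χ² = Σ (O − E)² / E
  purple smooth: (90 − 85)² / 85 = 0.2941
  purple shrunken: (81 − 85)² / 85 = 0.1882
  yellow smooth: (83 − 85)² / 85 = 0.0471
  yellow shrunken: (86 − 85)² / 85 = 0.0118
χ² = 0.2941 + 0.1882 + 0.0471 + 0.0118 = 0.5412 ≈ 0.541
Degrees of freedom = 4 − 1 = 3; critical value at α = 0.01 is 11.345.
Since 0.541 < 11.345, we fail to reject the null hypothesis — the data are consistent with the 1:1:1:1 ratio.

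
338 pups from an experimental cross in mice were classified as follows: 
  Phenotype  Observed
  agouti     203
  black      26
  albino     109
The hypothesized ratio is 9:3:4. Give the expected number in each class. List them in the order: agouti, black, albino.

190.125, 63.375, 84.5

Under the 9:3:4 hypothesis (Σ ratio = 16, N = 338):
  agouti: 338 × 9/16 = 190.125
  black: 338 × 3/16 = 63.375
  albino: 338 × 4/16 = 84.5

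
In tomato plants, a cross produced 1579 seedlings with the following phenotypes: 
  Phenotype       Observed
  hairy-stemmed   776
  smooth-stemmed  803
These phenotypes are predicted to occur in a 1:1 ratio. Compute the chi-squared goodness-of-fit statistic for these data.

Expected counts for N = 1579 under a 1:1 ratio (total parts = 2):
  hairy-stemmed: 1579 × 1/2 = 789.5
  smooth-stemmed: 1579 × 1/2 = 789.5
χ² = Σ (O − E)² / E
  hairy-stemmed: (776 − 789.5)² / 789.5 = 0.2308
  smooth-stemmed: (803 − 789.5)² / 789.5 = 0.2308
χ² = 0.2308 + 0.2308 = 0.4616 ≈ 0.462

0.462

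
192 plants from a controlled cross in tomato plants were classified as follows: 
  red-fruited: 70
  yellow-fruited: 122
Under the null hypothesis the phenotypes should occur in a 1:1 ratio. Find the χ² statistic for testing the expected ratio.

Expected counts for N = 192 under a 1:1 ratio (total parts = 2):
  red-fruited: 192 × 1/2 = 96
  yellow-fruited: 192 × 1/2 = 96
χ² = Σ (O − E)² / E
  red-fruited: (70 − 96)² / 96 = 7.0417
  yellow-fruited: (122 − 96)² / 96 = 7.0417
χ² = 7.0417 + 7.0417 = 14.0834 ≈ 14.083

14.083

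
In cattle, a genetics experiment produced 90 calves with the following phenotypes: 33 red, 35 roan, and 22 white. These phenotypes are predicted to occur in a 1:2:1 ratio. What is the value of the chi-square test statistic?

7.133

Expected counts for N = 90 under a 1:2:1 ratio (total parts = 4):
  red: 90 × 1/4 = 22.5
  roan: 90 × 2/4 = 45
  white: 90 × 1/4 = 22.5
χ² = Σ (O − E)² / E
  red: (33 − 22.5)² / 22.5 = 4.9000
  roan: (35 − 45)² / 45 = 2.2222
  white: (22 − 22.5)² / 22.5 = 0.0111
χ² = 4.9000 + 2.2222 + 0.0111 = 7.1333 ≈ 7.133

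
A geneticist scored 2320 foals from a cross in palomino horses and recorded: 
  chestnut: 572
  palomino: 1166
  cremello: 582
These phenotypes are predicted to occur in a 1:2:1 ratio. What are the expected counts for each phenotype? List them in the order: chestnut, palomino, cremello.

580, 1160, 580

Under the 1:2:1 hypothesis (Σ ratio = 4, N = 2320):
  chestnut: 2320 × 1/4 = 580
  palomino: 2320 × 2/4 = 1160
  cremello: 2320 × 1/4 = 580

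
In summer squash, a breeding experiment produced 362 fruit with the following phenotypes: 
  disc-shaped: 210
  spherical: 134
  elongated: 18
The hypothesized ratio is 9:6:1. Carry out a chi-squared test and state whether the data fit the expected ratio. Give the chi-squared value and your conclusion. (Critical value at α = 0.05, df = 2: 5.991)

1.168; consistent

Expected counts for N = 362 under a 9:6:1 ratio (total parts = 16):
  disc-shaped: 362 × 9/16 = 203.625
  spherical: 362 × 6/16 = 135.75
  elongated: 362 × 1/16 = 22.625
χ² = Σ (O − E)² / E
  disc-shaped: (210 − 203.625)² / 203.625 = 0.1996
  spherical: (134 − 135.75)² / 135.75 = 0.0226
  elongated: (18 − 22.625)² / 22.625 = 0.9454
χ² = 0.1996 + 0.0226 + 0.9454 = 1.1676 ≈ 1.168
Degrees of freedom = 3 − 1 = 2; critical value at α = 0.05 is 5.991.
Since 1.168 < 5.991, we fail to reject the null hypothesis — the data are consistent with the 9:6:1 ratio.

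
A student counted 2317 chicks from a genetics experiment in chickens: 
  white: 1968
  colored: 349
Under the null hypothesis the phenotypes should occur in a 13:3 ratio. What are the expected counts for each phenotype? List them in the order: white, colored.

1882.5625, 434.4375

The 13:3 ratio has 16 parts, so with N = 2317 the expected counts are:
  white: 2317 × 13/16 = 1882.5625
  colored: 2317 × 3/16 = 434.4375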